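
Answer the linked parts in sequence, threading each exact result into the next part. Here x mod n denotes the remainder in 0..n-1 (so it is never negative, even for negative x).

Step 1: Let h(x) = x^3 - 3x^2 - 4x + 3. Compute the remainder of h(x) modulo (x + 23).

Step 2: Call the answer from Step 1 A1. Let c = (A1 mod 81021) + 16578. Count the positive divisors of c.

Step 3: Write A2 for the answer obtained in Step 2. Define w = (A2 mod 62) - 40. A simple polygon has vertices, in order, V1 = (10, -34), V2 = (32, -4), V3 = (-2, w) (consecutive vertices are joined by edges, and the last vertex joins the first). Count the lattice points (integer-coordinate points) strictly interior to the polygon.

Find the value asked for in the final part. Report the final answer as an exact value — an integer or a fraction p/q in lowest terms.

374

Step 1: remainder = value at the root: 1*(-23)^3 - 3*(-23)^2 - 4*(-23)^1 + 3 = (-12167) + (-1587) + (92) + (3) = -13659; answer -13659
Step 2: A1 = -13659; c = 83940; 83940 = 2^2 * 3 * 5 * 1399; number of divisors = (2+1) * (1+1) * (1+1) * (1+1) = 24; answer 24
Step 3: A2 = 24; w = -16; cross terms: (10*-4 - 32*-34)=1048, (32*-16 - -2*-4)=-520, (-2*-34 - 10*-16)=228; twice the area = |756| = 756; area = 378; boundary points = 2 + 2 + 6 = 10; strictly interior points = area - boundary/2 + 1 = 374; answer 374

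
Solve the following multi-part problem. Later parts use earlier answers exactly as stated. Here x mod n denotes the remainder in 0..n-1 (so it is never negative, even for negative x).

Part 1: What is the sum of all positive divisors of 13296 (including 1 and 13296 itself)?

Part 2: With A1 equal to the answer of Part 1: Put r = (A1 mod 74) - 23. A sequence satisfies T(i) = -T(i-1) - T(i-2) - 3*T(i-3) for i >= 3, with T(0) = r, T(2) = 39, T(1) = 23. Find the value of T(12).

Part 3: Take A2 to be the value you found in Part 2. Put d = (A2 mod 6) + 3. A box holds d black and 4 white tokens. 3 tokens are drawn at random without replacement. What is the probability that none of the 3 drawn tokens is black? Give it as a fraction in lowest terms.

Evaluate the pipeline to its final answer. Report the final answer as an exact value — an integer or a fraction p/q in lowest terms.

Part 1: 13296 = 2^4 * 3 * 277; sigma = (1 + 2 + 4 + 8 + 16) * (1 + 3) * (1 + 277) = 31 * 4 * 278 = 34472; answer 34472
Part 2: A1 = 34472; r = 39; T(3) = -1*(39) - 1*(23) - 3*(39) = -179; iterating: T(3)=-179, T(4)=71, T(5)=-9, T(6)=475, T(7)=-679, T(8)=231, T(9)=-977, T(10)=2783, T(11)=-2499, T(12)=2647; answer 2647
Part 3: A2 = 2647; d = 4; total draws C(8,3) = 56; favorable C(4,3) = 4; P = 1/14; answer 1/14

1/14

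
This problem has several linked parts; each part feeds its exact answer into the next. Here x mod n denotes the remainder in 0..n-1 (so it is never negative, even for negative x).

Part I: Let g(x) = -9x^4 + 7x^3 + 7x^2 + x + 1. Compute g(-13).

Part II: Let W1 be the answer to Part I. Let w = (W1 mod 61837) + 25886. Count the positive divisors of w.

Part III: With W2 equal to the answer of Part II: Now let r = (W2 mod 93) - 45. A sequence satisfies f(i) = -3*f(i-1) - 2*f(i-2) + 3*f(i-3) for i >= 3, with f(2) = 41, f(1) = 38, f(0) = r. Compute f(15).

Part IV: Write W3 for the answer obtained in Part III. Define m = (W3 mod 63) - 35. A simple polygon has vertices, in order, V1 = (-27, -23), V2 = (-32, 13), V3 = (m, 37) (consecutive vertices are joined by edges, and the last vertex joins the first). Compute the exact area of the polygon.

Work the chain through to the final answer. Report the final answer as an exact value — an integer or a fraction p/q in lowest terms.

690

Part I: -9*(-13)^4 + 7*(-13)^3 + 7*(-13)^2 + 1*(-13)^1 + 1 = (-257049) + (-15379) + (1183) + (-13) + (1) = -271257; answer -271257
Part II: W1 = -271257; w = 63814; 63814 = 2 * 31907; number of divisors = (1+1) * (1+1) = 4; answer 4
Part III: W2 = 4; r = -41; f(3) = -3*(41) - 2*(38) + 3*(-41) = -322; iterating: f(3)=-322, f(4)=998, f(5)=-2227, f(6)=3719, f(7)=-3709, f(8)=-2992, f(9)=27551, f(10)=-87796, f(11)=199310, f(12)=-339685, f(13)=357047, f(14)=206159, f(15)=-2351626; answer -2351626
Part IV: W3 = -2351626; m = 3; cross terms: (-27*13 - -32*-23)=-1087, (-32*37 - 3*13)=-1223, (3*-23 - -27*37)=930; twice the area = |-1380| = 1380; area = 690; answer 690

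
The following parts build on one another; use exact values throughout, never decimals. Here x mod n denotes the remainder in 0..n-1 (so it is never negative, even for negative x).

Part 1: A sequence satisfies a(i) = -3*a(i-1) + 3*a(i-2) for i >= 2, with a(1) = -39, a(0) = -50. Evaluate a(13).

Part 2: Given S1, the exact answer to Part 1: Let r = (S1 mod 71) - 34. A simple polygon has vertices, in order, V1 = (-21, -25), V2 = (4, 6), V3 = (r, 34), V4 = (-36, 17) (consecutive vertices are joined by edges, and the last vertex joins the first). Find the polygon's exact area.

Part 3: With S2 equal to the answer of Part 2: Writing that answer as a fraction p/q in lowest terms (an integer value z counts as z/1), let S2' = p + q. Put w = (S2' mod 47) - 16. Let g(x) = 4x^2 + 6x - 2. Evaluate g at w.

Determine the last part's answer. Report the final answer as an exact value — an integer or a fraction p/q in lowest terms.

3076

Part 1: a(2) = -3*(-39) + 3*(-50) = -33; iterating: a(2)=-33, a(3)=-18, a(4)=-45, a(5)=81, a(6)=-378, a(7)=1377, a(8)=-5265, a(9)=19926, a(10)=-75573, a(11)=286497, a(12)=-1086210, a(13)=4118121; answer 4118121
Part 2: S1 = 4118121; r = 16; cross terms: (-21*6 - 4*-25)=-26, (4*34 - 16*6)=40, (16*17 - -36*34)=1496, (-36*-25 - -21*17)=1257; twice the area = |2767| = 2767; area = 2767/2; answer 2767/2
Part 3: S2 = 2767/2; threaded value p + q = 2769; w = 27; 4*(27)^2 + 6*(27)^1 - 2 = (2916) + (162) + (-2) = 3076; answer 3076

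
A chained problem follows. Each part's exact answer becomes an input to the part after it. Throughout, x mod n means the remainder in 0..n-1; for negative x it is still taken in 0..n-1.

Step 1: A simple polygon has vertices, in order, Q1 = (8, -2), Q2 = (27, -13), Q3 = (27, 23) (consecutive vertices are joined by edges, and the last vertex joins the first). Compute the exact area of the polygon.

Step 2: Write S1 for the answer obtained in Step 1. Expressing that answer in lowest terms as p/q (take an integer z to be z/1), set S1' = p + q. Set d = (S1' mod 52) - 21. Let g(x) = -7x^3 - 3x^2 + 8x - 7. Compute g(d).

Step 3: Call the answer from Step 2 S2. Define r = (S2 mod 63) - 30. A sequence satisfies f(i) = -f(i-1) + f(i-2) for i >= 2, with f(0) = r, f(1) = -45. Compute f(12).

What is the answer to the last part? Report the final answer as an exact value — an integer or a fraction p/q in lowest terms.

5412

Step 1: cross terms: (8*-13 - 27*-2)=-50, (27*23 - 27*-13)=972, (27*-2 - 8*23)=-238; twice the area = |684| = 684; area = 342; answer 342
Step 2: S1 = 342; threaded value p + q = 343; d = 10; -7*(10)^3 - 3*(10)^2 + 8*(10)^1 - 7 = (-7000) + (-300) + (80) + (-7) = -7227; answer -7227
Step 3: S2 = -7227; r = -12; f(2) = -1*(-45) + 1*(-12) = 33; iterating: f(2)=33, f(3)=-78, f(4)=111, f(5)=-189, f(6)=300, f(7)=-489, f(8)=789, f(9)=-1278, f(10)=2067, f(11)=-3345, f(12)=5412; answer 5412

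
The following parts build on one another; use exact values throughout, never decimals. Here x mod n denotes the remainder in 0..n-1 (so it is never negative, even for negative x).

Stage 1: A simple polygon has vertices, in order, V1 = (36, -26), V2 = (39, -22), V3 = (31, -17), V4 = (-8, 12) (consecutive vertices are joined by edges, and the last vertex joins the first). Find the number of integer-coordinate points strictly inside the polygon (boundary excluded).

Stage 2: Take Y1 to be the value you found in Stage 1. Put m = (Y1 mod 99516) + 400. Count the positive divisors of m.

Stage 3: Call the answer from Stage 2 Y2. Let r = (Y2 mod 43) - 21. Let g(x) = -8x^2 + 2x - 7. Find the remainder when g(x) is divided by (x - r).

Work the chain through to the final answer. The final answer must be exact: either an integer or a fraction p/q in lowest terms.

Stage 1: cross terms: (36*-22 - 39*-26)=222, (39*-17 - 31*-22)=19, (31*12 - -8*-17)=236, (-8*-26 - 36*12)=-224; twice the area = |253| = 253; area = 253/2; boundary points = 1 + 1 + 1 + 2 = 5; strictly interior points = area - boundary/2 + 1 = 125; answer 125
Stage 2: Y1 = 125; m = 525; 525 = 3 * 5^2 * 7; number of divisors = (1+1) * (2+1) * (1+1) = 12; answer 12
Stage 3: Y2 = 12; r = -9; remainder = value at the root: -8*(-9)^2 + 2*(-9)^1 - 7 = (-648) + (-18) + (-7) = -673; answer -673

-673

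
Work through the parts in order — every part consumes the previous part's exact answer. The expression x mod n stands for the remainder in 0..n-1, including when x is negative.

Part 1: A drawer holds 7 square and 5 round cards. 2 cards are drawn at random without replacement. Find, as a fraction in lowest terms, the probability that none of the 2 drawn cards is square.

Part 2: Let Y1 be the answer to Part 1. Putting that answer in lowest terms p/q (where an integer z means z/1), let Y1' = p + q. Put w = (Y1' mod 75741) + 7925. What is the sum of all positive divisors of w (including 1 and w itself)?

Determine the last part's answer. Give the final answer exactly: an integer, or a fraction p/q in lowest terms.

7964

Part 1: total draws C(12,2) = 66; favorable C(5,2) = 10; P = 5/33; answer 5/33
Part 2: Y1 = 5/33; threaded value p + q = 38; w = 7963; 7963 is prime, so its only divisors are 1 and 7963; sigma = 1 + 7963 = 7964; answer 7964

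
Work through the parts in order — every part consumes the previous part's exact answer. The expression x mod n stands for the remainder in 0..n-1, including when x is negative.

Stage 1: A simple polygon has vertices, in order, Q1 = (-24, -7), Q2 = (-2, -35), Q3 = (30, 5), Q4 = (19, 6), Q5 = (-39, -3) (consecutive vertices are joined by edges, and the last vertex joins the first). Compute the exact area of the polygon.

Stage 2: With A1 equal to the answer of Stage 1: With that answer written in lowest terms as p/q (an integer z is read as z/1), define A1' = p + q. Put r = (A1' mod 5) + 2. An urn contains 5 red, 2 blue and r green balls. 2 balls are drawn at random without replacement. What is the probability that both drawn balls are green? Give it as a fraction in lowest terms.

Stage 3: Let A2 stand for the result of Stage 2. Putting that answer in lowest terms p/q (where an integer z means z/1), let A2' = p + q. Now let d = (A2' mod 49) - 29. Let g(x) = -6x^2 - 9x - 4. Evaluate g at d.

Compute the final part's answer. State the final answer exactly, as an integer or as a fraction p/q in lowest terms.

-901

Stage 1: cross terms: (-24*-35 - -2*-7)=826, (-2*5 - 30*-35)=1040, (30*6 - 19*5)=85, (19*-3 - -39*6)=177, (-39*-7 - -24*-3)=201; twice the area = |2329| = 2329; area = 2329/2; answer 2329/2
Stage 2: A1 = 2329/2; threaded value p + q = 2331; r = 3; total draws C(10,2) = 45; favorable C(3,2) = 3; P = 1/15; answer 1/15
Stage 3: A2 = 1/15; threaded value p + q = 16; d = -13; -6*(-13)^2 - 9*(-13)^1 - 4 = (-1014) + (117) + (-4) = -901; answer -901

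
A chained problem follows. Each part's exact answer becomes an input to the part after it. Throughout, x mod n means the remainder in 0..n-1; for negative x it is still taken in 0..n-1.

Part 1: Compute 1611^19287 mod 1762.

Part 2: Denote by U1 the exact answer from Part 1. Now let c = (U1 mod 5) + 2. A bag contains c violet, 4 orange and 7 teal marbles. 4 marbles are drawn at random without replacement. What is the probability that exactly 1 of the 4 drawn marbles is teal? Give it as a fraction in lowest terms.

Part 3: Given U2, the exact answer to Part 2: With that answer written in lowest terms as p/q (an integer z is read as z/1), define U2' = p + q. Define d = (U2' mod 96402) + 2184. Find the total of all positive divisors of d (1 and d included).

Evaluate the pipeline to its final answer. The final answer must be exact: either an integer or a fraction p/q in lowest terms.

3546

Part 1: squarings mod 1762: 1611^1=1611, 1611^2=1657, 1611^4=453, 1611^8=817, 1611^16=1453, 1611^32=333, 1611^64=1645, 1611^128=1355, 1611^256=21, 1611^512=441, 1611^1024=661, 1611^2048=1707, 1611^4096=1263, 1611^8192=559, 1611^16384=607; 1611^19287 = 1611^1 * 1611^2 * 1611^4 * 1611^16 * 1611^64 * 1611^256 * 1611^512 * 1611^2048 * 1611^16384 = 811 (mod 1762); answer 811
Part 2: U1 = 811; c = 3; total draws C(14,4) = 1001; favorable C(7,1)*C(7,3) = 245; P = 35/143; answer 35/143
Part 3: U2 = 35/143; threaded value p + q = 178; d = 2362; 2362 = 2 * 1181; sigma = (1 + 2) * (1 + 1181) = 3 * 1182 = 3546; answer 3546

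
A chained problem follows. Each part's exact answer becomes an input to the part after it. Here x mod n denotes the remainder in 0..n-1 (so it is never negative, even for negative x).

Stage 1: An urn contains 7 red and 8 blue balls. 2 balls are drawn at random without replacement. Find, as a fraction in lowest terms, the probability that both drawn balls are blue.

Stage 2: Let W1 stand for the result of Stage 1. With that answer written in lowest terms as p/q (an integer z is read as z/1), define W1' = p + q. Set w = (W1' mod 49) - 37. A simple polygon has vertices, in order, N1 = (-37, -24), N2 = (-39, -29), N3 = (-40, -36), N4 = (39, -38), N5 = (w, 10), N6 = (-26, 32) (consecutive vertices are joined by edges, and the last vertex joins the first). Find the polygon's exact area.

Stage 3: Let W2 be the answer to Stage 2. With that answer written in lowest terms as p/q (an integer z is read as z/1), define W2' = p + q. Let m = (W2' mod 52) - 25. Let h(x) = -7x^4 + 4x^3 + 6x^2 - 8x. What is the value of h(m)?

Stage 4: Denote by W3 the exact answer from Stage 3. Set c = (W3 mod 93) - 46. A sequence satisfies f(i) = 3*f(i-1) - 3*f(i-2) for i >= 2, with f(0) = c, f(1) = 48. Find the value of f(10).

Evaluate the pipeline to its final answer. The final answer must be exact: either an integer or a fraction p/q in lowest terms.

-26730

Stage 1: total draws C(15,2) = 105; favorable C(8,2) = 28; P = 4/15; answer 4/15
Stage 2: W1 = 4/15; threaded value p + q = 19; w = -18; cross terms: (-37*-29 - -39*-24)=137, (-39*-36 - -40*-29)=244, (-40*-38 - 39*-36)=2924, (39*10 - -18*-38)=-294, (-18*32 - -26*10)=-316, (-26*-24 - -37*32)=1808; twice the area = |4503| = 4503; area = 4503/2; answer 4503/2
Stage 3: W2 = 4503/2; threaded value p + q = 4505; m = 8; -7*(8)^4 + 4*(8)^3 + 6*(8)^2 - 8*(8)^1 = (-28672) + (2048) + (384) + (-64) = -26304; answer -26304
Stage 4: W3 = -26304; c = -31; f(2) = 3*(48) - 3*(-31) = 237; iterating: f(2)=237, f(3)=567, f(4)=990, f(5)=1269, f(6)=837, f(7)=-1296, f(8)=-6399, f(9)=-15309, f(10)=-26730; answer -26730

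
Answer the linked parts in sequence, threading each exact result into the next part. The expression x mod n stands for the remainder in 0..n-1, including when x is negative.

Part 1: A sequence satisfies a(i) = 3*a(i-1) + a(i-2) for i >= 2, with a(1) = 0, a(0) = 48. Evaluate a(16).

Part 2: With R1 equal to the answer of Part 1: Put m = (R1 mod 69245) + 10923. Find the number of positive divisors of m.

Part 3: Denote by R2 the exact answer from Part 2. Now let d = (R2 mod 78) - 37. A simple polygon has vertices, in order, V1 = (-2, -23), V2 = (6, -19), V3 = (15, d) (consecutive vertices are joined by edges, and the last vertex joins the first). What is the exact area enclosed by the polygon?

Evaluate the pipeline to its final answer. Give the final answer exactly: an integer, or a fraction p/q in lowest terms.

74

Part 1: a(2) = 3*(0) + 1*(48) = 48; iterating: a(2)=48, a(3)=144, a(4)=480, a(5)=1584, a(6)=5232, a(7)=17280, a(8)=57072, a(9)=188496, a(10)=622560, a(11)=2056176, a(12)=6791088, a(13)=22429440, a(14)=74079408, a(15)=244667664, a(16)=808082400; answer 808082400
Part 2: R1 = 808082400; m = 73418; 73418 = 2 * 36709; number of divisors = (1+1) * (1+1) = 4; answer 4
Part 3: R2 = 4; d = -33; cross terms: (-2*-19 - 6*-23)=176, (6*-33 - 15*-19)=87, (15*-23 - -2*-33)=-411; twice the area = |-148| = 148; area = 74; answer 74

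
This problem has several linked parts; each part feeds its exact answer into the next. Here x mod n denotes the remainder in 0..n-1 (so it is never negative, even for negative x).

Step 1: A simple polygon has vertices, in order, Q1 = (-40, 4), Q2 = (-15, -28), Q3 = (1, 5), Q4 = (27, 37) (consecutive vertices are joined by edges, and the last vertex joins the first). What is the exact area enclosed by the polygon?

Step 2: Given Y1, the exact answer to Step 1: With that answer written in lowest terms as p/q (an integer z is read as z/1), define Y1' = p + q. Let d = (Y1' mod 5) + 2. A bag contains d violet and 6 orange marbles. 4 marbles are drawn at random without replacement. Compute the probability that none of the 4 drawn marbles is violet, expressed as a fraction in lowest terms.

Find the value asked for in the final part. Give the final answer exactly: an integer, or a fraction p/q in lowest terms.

Step 1: cross terms: (-40*-28 - -15*4)=1180, (-15*5 - 1*-28)=-47, (1*37 - 27*5)=-98, (27*4 - -40*37)=1588; twice the area = |2623| = 2623; area = 2623/2; answer 2623/2
Step 2: Y1 = 2623/2; threaded value p + q = 2625; d = 2; total draws C(8,4) = 70; favorable C(6,4) = 15; P = 3/14; answer 3/14

3/14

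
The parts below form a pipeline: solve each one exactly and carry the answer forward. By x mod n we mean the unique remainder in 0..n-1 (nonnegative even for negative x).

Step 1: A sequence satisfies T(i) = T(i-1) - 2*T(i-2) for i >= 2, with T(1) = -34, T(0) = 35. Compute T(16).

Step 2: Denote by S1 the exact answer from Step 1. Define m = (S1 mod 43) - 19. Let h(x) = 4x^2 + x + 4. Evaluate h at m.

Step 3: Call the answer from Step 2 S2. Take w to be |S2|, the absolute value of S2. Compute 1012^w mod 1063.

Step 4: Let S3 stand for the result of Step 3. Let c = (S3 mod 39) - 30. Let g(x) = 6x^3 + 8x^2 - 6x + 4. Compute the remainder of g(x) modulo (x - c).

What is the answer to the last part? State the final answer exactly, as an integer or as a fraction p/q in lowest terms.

-6948

Step 1: T(2) = 1*(-34) - 2*(35) = -104; iterating: T(2)=-104, T(3)=-36, T(4)=172, T(5)=244, T(6)=-100, T(7)=-588, T(8)=-388, T(9)=788, T(10)=1564, T(11)=-12, T(12)=-3140, T(13)=-3116, T(14)=3164, T(15)=9396, T(16)=3068; answer 3068
Step 2: S1 = 3068; m = -4; 4*(-4)^2 + 1*(-4)^1 + 4 = (64) + (-4) + (4) = 64; answer 64
Step 3: S2 = 64; w = 64; squarings mod 1063: 1012^1=1012, 1012^2=475, 1012^4=269, 1012^8=77, 1012^16=614, 1012^32=694, 1012^64=97; 1012^64 = 1012^64 = 97 (mod 1063); answer 97
Step 4: S3 = 97; c = -11; remainder = value at the root: 6*(-11)^3 + 8*(-11)^2 - 6*(-11)^1 + 4 = (-7986) + (968) + (66) + (4) = -6948; answer -6948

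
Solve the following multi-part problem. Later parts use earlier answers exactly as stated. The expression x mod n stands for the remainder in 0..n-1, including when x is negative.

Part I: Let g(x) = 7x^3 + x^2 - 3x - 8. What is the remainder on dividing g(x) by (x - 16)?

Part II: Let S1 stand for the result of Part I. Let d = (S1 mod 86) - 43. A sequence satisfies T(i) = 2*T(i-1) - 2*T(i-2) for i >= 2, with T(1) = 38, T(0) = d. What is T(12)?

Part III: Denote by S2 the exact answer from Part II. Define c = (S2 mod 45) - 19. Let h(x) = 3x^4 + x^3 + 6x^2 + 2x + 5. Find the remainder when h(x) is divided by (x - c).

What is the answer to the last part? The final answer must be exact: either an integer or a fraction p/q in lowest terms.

Part I: remainder = value at the root: 7*(16)^3 + 1*(16)^2 - 3*(16)^1 - 8 = (28672) + (256) + (-48) + (-8) = 28872; answer 28872
Part II: S1 = 28872; d = 19; T(2) = 2*(38) - 2*(19) = 38; iterating: T(2)=38, T(3)=0, T(4)=-76, T(5)=-152, T(6)=-152, T(7)=0, T(8)=304, T(9)=608, T(10)=608, T(11)=0, T(12)=-1216; answer -1216
Part III: S2 = -1216; c = 25; remainder = value at the root: 3*(25)^4 + 1*(25)^3 + 6*(25)^2 + 2*(25)^1 + 5 = (1171875) + (15625) + (3750) + (50) + (5) = 1191305; answer 1191305

1191305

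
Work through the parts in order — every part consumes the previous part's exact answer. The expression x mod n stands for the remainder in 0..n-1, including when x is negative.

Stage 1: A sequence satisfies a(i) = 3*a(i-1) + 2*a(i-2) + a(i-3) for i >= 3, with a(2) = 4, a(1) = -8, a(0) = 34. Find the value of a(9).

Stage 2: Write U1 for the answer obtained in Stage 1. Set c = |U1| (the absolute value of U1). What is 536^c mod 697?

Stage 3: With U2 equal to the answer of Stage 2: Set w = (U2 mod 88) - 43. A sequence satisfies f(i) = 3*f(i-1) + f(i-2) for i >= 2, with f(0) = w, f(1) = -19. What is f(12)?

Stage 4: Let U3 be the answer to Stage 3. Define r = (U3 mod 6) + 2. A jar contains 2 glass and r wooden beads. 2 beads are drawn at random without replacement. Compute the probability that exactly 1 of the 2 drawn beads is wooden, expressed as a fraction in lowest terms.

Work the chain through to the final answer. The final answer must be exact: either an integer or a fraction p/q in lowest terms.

3/5

Stage 1: a(3) = 3*(4) + 2*(-8) + 1*(34) = 30; iterating: a(3)=30, a(4)=90, a(5)=334, a(6)=1212, a(7)=4394, a(8)=15940, a(9)=57820; answer 57820
Stage 2: U1 = 57820; c = 57820; squarings mod 697: 536^1=536, 536^2=132, 536^4=696, 536^8=1, 536^16=1, 536^32=1, 536^64=1, 536^128=1, 536^256=1, 536^512=1, 536^1024=1, 536^2048=1, 536^4096=1, 536^8192=1, 536^16384=1, 536^32768=1; 536^57820 = 536^4 * 536^8 * 536^16 * 536^64 * 536^128 * 536^256 * 536^8192 * 536^16384 * 536^32768 = 696 (mod 697); answer 696
Stage 3: U2 = 696; w = 37; f(2) = 3*(-19) + 1*(37) = -20; iterating: f(2)=-20, f(3)=-79, f(4)=-257, f(5)=-850, f(6)=-2807, f(7)=-9271, f(8)=-30620, f(9)=-101131, f(10)=-334013, f(11)=-1103170, f(12)=-3643523; answer -3643523
Stage 4: U3 = -3643523; r = 3; total draws C(5,2) = 10; favorable C(3,1)*C(2,1) = 6; P = 3/5; answer 3/5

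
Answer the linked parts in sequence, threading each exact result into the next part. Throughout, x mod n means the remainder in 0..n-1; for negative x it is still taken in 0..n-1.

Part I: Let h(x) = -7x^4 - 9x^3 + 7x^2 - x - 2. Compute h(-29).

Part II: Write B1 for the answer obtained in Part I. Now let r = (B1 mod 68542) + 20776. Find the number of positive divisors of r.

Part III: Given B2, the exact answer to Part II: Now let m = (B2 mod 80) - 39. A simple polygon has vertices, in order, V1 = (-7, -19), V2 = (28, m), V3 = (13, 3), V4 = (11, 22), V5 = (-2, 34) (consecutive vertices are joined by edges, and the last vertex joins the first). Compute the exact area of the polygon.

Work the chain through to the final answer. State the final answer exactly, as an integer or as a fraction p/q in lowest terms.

Part I: -7*(-29)^4 - 9*(-29)^3 + 7*(-29)^2 - 1*(-29)^1 - 2 = (-4950967) + (219501) + (5887) + (29) + (-2) = -4725552; answer -4725552
Part II: B1 = -4725552; r = 24622; 24622 = 2 * 13 * 947; number of divisors = (1+1) * (1+1) * (1+1) = 8; answer 8
Part III: B2 = 8; m = -31; cross terms: (-7*-31 - 28*-19)=749, (28*3 - 13*-31)=487, (13*22 - 11*3)=253, (11*34 - -2*22)=418, (-2*-19 - -7*34)=276; twice the area = |2183| = 2183; area = 2183/2; answer 2183/2

2183/2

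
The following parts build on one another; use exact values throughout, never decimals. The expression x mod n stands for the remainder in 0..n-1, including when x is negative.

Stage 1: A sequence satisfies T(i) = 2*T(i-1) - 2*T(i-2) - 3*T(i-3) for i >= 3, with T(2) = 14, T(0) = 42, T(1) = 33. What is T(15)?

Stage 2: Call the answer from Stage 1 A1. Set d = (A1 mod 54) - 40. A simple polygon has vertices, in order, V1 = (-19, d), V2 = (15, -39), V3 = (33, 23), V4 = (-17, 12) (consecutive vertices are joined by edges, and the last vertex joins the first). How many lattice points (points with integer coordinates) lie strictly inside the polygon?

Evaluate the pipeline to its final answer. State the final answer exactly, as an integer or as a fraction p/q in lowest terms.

Stage 1: T(3) = 2*(14) - 2*(33) - 3*(42) = -164; iterating: T(3)=-164, T(4)=-455, T(5)=-624, T(6)=154, T(7)=2921, T(8)=7406, T(9)=8508, T(10)=-6559, T(11)=-52352, T(12)=-117110, T(13)=-109839, T(14)=171598, T(15)=914204; answer 914204
Stage 2: A1 = 914204; d = -2; cross terms: (-19*-39 - 15*-2)=771, (15*23 - 33*-39)=1632, (33*12 - -17*23)=787, (-17*-2 - -19*12)=262; twice the area = |3452| = 3452; area = 1726; boundary points = 1 + 2 + 1 + 2 = 6; strictly interior points = area - boundary/2 + 1 = 1724; answer 1724

1724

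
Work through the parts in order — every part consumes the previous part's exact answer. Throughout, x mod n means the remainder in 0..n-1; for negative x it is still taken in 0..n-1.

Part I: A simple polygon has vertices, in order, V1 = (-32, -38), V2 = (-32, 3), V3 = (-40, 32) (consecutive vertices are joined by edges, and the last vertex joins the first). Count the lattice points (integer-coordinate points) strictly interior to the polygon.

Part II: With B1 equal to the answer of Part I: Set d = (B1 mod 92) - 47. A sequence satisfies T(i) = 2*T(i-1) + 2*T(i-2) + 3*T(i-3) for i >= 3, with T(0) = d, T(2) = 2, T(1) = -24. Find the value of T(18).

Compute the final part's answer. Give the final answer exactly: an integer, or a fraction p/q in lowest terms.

-536428364

Part I: cross terms: (-32*3 - -32*-38)=-1312, (-32*32 - -40*3)=-904, (-40*-38 - -32*32)=2544; twice the area = |328| = 328; area = 164; boundary points = 41 + 1 + 2 = 44; strictly interior points = area - boundary/2 + 1 = 143; answer 143
Part II: B1 = 143; d = 4; T(3) = 2*(2) + 2*(-24) + 3*(4) = -32; iterating: T(3)=-32, T(4)=-132, T(5)=-322, T(6)=-1004, T(7)=-3048, T(8)=-9070, T(9)=-27248, T(10)=-81780, T(11)=-245266, T(12)=-735836, T(13)=-2207544, T(14)=-6622558, T(15)=-19867712, T(16)=-59603172, T(17)=-178809442, T(18)=-536428364; answer -536428364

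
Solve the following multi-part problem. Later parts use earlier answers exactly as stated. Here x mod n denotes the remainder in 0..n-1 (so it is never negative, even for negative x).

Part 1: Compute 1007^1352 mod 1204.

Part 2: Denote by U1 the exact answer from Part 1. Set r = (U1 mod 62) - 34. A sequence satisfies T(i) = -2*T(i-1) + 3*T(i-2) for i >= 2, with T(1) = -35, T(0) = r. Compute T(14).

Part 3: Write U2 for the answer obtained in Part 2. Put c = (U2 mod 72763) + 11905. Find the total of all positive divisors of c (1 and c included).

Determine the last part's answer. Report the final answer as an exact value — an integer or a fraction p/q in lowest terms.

115544

Part 1: squarings mod 1204: 1007^1=1007, 1007^2=281, 1007^4=701, 1007^8=169, 1007^16=869, 1007^32=253, 1007^64=197, 1007^128=281, 1007^256=701, 1007^512=169, 1007^1024=869; 1007^1352 = 1007^8 * 1007^64 * 1007^256 * 1007^1024 = 169 (mod 1204); answer 169
Part 2: U1 = 169; r = 11; T(2) = -2*(-35) + 3*(11) = 103; iterating: T(2)=103, T(3)=-311, T(4)=931, T(5)=-2795, T(6)=8383, T(7)=-25151, T(8)=75451, T(9)=-226355, T(10)=679063, T(11)=-2037191, T(12)=6111571, T(13)=-18334715, T(14)=55004143; answer 55004143
Part 3: U2 = 55004143; c = 79983; 79983 = 3^2 * 8887; sigma = (1 + 3 + 9) * (1 + 8887) = 13 * 8888 = 115544; answer 115544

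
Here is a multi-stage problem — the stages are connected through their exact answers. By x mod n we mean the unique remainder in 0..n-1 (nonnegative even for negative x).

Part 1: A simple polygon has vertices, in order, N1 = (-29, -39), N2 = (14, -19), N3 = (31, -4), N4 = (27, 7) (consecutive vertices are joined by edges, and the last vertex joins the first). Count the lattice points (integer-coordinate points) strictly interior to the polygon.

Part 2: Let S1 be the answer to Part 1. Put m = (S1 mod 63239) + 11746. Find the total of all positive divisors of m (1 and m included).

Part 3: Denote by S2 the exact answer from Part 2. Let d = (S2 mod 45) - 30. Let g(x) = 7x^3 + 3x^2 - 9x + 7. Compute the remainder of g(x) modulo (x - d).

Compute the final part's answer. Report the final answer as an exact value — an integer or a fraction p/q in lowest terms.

-6603

Part 1: cross terms: (-29*-19 - 14*-39)=1097, (14*-4 - 31*-19)=533, (31*7 - 27*-4)=325, (27*-39 - -29*7)=-850; twice the area = |1105| = 1105; area = 1105/2; boundary points = 1 + 1 + 1 + 2 = 5; strictly interior points = area - boundary/2 + 1 = 551; answer 551
Part 2: S1 = 551; m = 12297; 12297 = 3 * 4099; sigma = (1 + 3) * (1 + 4099) = 4 * 4100 = 16400; answer 16400
Part 3: S2 = 16400; d = -10; remainder = value at the root: 7*(-10)^3 + 3*(-10)^2 - 9*(-10)^1 + 7 = (-7000) + (300) + (90) + (7) = -6603; answer -6603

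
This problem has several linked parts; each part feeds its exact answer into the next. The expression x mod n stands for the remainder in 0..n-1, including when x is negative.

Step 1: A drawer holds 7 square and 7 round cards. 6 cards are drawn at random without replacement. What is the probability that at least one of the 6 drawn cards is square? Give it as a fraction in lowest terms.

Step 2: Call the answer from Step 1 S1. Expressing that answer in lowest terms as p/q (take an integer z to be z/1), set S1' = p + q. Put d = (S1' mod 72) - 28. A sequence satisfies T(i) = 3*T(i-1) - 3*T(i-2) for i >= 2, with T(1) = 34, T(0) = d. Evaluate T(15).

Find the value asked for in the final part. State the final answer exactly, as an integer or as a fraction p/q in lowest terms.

-94041

Step 1: total draws C(14,6) = 3003; complement C(7,6) = 7; favorable 3003 - 7 = 2996; P = 428/429; answer 428/429
Step 2: S1 = 428/429; threaded value p + q = 857; d = 37; T(2) = 3*(34) - 3*(37) = -9; iterating: T(2)=-9, T(3)=-129, T(4)=-360, T(5)=-693, T(6)=-999, T(7)=-918, T(8)=243, T(9)=3483, T(10)=9720, T(11)=18711, T(12)=26973, T(13)=24786, T(14)=-6561, T(15)=-94041; answer -94041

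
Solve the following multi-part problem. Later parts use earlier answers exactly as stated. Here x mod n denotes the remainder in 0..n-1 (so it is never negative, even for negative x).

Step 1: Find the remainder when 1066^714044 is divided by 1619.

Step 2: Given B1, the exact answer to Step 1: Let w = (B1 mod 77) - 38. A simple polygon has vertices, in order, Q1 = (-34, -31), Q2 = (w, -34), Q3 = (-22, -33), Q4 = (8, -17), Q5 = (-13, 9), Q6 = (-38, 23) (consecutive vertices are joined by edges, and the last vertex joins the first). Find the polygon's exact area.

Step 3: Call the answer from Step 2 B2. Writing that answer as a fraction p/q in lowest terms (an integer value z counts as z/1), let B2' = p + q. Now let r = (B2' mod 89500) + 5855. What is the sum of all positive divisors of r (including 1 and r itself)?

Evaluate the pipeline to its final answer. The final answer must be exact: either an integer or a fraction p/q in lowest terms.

12824

Step 1: squarings mod 1619: 1066^1=1066, 1066^2=1437, 1066^4=744, 1066^8=1457, 1066^16=340, 1066^32=651, 1066^64=1242, 1066^128=1276, 1066^256=1081, 1066^512=1262, 1066^1024=1167, 1066^2048=310, 1066^4096=579, 1066^8192=108, 1066^16384=331, 1066^32768=1088, 1066^65536=255, 1066^131072=265, 1066^262144=608, 1066^524288=532; 1066^714044 = 1066^4 * 1066^8 * 1066^16 * 1066^32 * 1066^256 * 1066^1024 * 1066^8192 * 1066^16384 * 1066^32768 * 1066^131072 * 1066^524288 = 1098 (mod 1619); answer 1098
Step 2: B1 = 1098; w = -18; cross terms: (-34*-34 - -18*-31)=598, (-18*-33 - -22*-34)=-154, (-22*-17 - 8*-33)=638, (8*9 - -13*-17)=-149, (-13*23 - -38*9)=43, (-38*-31 - -34*23)=1960; twice the area = |2936| = 2936; area = 1468; answer 1468
Step 3: B2 = 1468; threaded value p + q = 1469; r = 7324; 7324 = 2^2 * 1831; sigma = (1 + 2 + 4) * (1 + 1831) = 7 * 1832 = 12824; answer 12824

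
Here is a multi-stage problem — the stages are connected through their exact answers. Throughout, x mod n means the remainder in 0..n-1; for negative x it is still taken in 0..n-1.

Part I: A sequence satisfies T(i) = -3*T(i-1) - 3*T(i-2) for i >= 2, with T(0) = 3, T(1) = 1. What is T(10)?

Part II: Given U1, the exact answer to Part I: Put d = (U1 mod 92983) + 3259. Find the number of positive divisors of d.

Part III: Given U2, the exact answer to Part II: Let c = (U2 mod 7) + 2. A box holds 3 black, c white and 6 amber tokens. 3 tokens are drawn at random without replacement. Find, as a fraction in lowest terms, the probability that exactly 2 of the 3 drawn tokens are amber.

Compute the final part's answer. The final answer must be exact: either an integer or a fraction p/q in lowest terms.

Part I: T(2) = -3*(1) - 3*(3) = -12; iterating: T(2)=-12, T(3)=33, T(4)=-63, T(5)=90, T(6)=-81, T(7)=-27, T(8)=324, T(9)=-891, T(10)=1701; answer 1701
Part II: U1 = 1701; d = 4960; 4960 = 2^5 * 5 * 31; number of divisors = (5+1) * (1+1) * (1+1) = 24; answer 24
Part III: U2 = 24; c = 5; total draws C(14,3) = 364; favorable C(6,2)*C(8,1) = 120; P = 30/91; answer 30/91

30/91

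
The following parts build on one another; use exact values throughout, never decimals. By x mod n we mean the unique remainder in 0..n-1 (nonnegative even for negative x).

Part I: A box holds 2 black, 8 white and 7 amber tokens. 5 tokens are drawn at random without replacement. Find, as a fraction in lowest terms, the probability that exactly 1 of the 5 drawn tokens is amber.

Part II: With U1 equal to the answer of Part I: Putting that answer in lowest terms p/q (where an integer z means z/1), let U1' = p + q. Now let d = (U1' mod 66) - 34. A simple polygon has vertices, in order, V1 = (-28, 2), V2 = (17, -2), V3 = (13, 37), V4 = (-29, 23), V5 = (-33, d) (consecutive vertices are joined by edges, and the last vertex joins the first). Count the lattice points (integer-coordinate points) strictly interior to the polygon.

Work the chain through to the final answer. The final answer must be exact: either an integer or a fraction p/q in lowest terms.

Part I: total draws C(17,5) = 6188; favorable C(7,1)*C(10,4) = 1470; P = 105/442; answer 105/442
Part II: U1 = 105/442; threaded value p + q = 547; d = -15; cross terms: (-28*-2 - 17*2)=22, (17*37 - 13*-2)=655, (13*23 - -29*37)=1372, (-29*-15 - -33*23)=1194, (-33*2 - -28*-15)=-486; twice the area = |2757| = 2757; area = 2757/2; boundary points = 1 + 1 + 14 + 2 + 1 = 19; strictly interior points = area - boundary/2 + 1 = 1370; answer 1370

1370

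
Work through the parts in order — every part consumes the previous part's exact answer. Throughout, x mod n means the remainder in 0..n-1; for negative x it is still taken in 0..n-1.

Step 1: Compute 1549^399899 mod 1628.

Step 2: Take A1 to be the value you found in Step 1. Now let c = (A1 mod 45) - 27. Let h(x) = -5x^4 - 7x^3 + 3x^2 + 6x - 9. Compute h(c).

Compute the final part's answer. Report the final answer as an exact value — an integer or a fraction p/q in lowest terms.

Step 1: squarings mod 1628: 1549^1=1549, 1549^2=1357, 1549^4=181, 1549^8=201, 1549^16=1329, 1549^32=1489, 1549^64=1413, 1549^128=641, 1549^256=625, 1549^512=1533, 1549^1024=885, 1549^2048=157, 1549^4096=229, 1549^8192=345, 1549^16384=181, 1549^32768=201, 1549^65536=1329, 1549^131072=1489, 1549^262144=1413; 1549^399899 = 1549^1 * 1549^2 * 1549^8 * 1549^16 * 1549^512 * 1549^2048 * 1549^4096 * 1549^131072 * 1549^262144 = 1589 (mod 1628); answer 1589
Step 2: A1 = 1589; c = -13; -5*(-13)^4 - 7*(-13)^3 + 3*(-13)^2 + 6*(-13)^1 - 9 = (-142805) + (15379) + (507) + (-78) + (-9) = -127006; answer -127006

-127006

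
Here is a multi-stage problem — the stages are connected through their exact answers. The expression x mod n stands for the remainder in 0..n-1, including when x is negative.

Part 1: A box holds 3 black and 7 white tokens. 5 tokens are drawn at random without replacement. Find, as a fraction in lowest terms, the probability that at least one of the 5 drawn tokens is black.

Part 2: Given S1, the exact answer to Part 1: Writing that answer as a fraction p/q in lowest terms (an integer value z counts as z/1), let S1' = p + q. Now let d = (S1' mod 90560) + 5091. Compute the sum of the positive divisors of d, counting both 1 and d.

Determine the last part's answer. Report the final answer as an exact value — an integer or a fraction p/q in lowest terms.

Part 1: total draws C(10,5) = 252; complement C(7,5) = 21; favorable 252 - 21 = 231; P = 11/12; answer 11/12
Part 2: S1 = 11/12; threaded value p + q = 23; d = 5114; 5114 = 2 * 2557; sigma = (1 + 2) * (1 + 2557) = 3 * 2558 = 7674; answer 7674

7674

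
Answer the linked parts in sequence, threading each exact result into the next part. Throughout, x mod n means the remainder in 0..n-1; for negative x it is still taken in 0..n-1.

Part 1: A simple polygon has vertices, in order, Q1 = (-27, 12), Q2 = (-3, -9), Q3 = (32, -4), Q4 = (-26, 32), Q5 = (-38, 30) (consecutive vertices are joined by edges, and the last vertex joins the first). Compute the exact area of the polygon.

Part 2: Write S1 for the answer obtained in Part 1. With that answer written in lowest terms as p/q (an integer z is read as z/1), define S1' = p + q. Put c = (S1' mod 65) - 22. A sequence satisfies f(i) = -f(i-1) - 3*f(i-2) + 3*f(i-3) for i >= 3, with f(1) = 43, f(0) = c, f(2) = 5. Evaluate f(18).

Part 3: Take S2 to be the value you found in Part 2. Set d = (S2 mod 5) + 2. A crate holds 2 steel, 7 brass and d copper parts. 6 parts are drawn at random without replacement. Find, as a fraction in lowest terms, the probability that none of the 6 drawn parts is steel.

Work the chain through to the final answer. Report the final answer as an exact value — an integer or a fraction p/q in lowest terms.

Part 1: cross terms: (-27*-9 - -3*12)=279, (-3*-4 - 32*-9)=300, (32*32 - -26*-4)=920, (-26*30 - -38*32)=436, (-38*12 - -27*30)=354; twice the area = |2289| = 2289; area = 2289/2; answer 2289/2
Part 2: S1 = 2289/2; threaded value p + q = 2291; c = -6; f(3) = -1*(5) - 3*(43) + 3*(-6) = -152; iterating: f(3)=-152, f(4)=266, f(5)=205, f(6)=-1459, f(7)=1642, f(8)=3350, f(9)=-12653, f(10)=7529, f(11)=40480, f(12)=-101026, f(13)=2173, f(14)=422345, f(15)=-731942, f(16)=-528574, f(17)=3991435, f(18)=-4601539; answer -4601539
Part 3: S2 = -4601539; d = 3; total draws C(12,6) = 924; favorable C(10,6) = 210; P = 5/22; answer 5/22

5/22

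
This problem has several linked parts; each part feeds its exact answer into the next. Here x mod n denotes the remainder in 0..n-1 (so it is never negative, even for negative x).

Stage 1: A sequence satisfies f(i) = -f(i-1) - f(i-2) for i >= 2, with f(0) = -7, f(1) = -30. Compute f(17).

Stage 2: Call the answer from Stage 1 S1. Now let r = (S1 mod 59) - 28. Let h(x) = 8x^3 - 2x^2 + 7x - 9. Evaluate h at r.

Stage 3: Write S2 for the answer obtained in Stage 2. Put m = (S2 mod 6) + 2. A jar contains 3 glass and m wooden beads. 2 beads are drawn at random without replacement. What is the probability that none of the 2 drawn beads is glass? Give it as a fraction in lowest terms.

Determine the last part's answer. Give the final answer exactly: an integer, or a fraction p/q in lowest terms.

1/10

Stage 1: f(2) = -1*(-30) - 1*(-7) = 37; iterating: f(2)=37, f(3)=-7, f(4)=-30, f(5)=37, f(6)=-7, f(7)=-30, f(8)=37, f(9)=-7, f(10)=-30, f(11)=37, f(12)=-7, f(13)=-30, f(14)=37, f(15)=-7, f(16)=-30, f(17)=37; answer 37
Stage 2: S1 = 37; r = 9; 8*(9)^3 - 2*(9)^2 + 7*(9)^1 - 9 = (5832) + (-162) + (63) + (-9) = 5724; answer 5724
Stage 3: S2 = 5724; m = 2; total draws C(5,2) = 10; favorable C(2,2) = 1; P = 1/10; answer 1/10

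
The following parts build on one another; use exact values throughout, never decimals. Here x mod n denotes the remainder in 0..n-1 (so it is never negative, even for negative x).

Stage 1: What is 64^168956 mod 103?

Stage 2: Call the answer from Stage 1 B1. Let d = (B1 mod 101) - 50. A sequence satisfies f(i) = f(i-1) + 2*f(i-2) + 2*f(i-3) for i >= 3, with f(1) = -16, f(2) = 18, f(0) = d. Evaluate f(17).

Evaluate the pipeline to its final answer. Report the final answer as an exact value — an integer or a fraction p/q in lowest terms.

Stage 1: squarings mod 103: 64^1=64, 64^2=79, 64^4=61, 64^8=13, 64^16=66, 64^32=30, 64^64=76, 64^128=8, 64^256=64, 64^512=79, 64^1024=61, 64^2048=13, 64^4096=66, 64^8192=30, 64^16384=76, 64^32768=8, 64^65536=64, 64^131072=79; 64^168956 = 64^4 * 64^8 * 64^16 * 64^32 * 64^64 * 64^128 * 64^256 * 64^512 * 64^4096 * 64^32768 * 64^131072 = 100 (mod 103); answer 100
Stage 2: B1 = 100; d = 50; f(3) = 1*(18) + 2*(-16) + 2*(50) = 86; iterating: f(3)=86, f(4)=90, f(5)=298, f(6)=650, f(7)=1426, f(8)=3322, f(9)=7474, f(10)=16970, f(11)=38562, f(12)=87450, f(13)=198514, f(14)=450538, f(15)=1022466, f(16)=2320570, f(17)=5266578; answer 5266578

5266578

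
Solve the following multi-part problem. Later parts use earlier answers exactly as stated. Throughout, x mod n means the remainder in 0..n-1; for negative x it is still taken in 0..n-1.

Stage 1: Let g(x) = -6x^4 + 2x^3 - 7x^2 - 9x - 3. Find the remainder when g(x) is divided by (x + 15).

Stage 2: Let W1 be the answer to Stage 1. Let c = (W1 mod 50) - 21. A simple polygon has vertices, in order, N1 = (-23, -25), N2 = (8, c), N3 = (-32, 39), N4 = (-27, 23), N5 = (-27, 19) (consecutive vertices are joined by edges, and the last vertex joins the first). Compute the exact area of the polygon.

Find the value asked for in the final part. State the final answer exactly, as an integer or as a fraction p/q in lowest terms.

1923/2

Stage 1: remainder = value at the root: -6*(-15)^4 + 2*(-15)^3 - 7*(-15)^2 - 9*(-15)^1 - 3 = (-303750) + (-6750) + (-1575) + (135) + (-3) = -311943; answer -311943
Stage 2: W1 = -311943; c = -14; cross terms: (-23*-14 - 8*-25)=522, (8*39 - -32*-14)=-136, (-32*23 - -27*39)=317, (-27*19 - -27*23)=108, (-27*-25 - -23*19)=1112; twice the area = |1923| = 1923; area = 1923/2; answer 1923/2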